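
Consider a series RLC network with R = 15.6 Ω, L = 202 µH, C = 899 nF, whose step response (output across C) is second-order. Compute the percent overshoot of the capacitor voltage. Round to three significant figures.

For a series RLC circuit (capacitor voltage as output), ω_n = 1/√(LC) = 1/√(202 µH · 899 nF) = 74200 rad/s.
ζ = (R/2)·√(C/L) = (15.6/2)·√(899 nF/202 µH) = 0.520.
Overshoot: exp(−π·0.520/√(1−0.520²)) = 0.147, i.e. 14.7%.

%OS ≈ 14.7%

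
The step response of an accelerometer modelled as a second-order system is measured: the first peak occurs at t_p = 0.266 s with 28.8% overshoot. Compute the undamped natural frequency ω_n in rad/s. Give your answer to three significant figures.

ω_n ≈ 12.7 rad/s

ζ from %OS: ζ = |ln 0.288|/√(π²+ln²0.288) = 0.368.
From t_p = π/ω_d, ω_d = π/0.266 = 11.8 rad/s, so ω_n = ω_d/√(1−ζ²) = 12.7 rad/s.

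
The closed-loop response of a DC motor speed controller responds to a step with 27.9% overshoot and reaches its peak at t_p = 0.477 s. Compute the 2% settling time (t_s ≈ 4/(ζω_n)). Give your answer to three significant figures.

ζ from %OS: ζ = |ln 0.279|/√(π²+ln²0.279) = 0.376.
From t_p = π/ω_d, ω_d = π/0.477 = 6.59 rad/s, so ω_n = ω_d/√(1−ζ²) = 7.11 rad/s.
t_s ≈ 4/(ζω_n) = 4/(0.376·7.11) = 1.49 s.

t_s ≈ 1.49 s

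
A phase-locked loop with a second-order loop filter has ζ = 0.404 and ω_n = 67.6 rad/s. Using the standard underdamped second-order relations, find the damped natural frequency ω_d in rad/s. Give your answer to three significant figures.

ω_d = ω_n√(1−ζ²) = 67.6·√0.837 = 61.8 rad/s.

ω_d ≈ 61.8 rad/s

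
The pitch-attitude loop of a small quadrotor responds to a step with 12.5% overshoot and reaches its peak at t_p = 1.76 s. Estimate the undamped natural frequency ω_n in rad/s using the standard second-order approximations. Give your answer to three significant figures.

ω_n ≈ 2.14 rad/s

ζ from %OS: ζ = |ln 0.125|/√(π²+ln²0.125) = 0.552.
t_p = π/ω_d ⇒ ω_d = 1.78 rad/s; then ω_n = ω_d/√(1−ζ²) = 2.14 rad/s.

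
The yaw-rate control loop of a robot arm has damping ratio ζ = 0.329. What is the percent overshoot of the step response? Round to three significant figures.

%OS ≈ 33.5%

For an underdamped second-order system, %OS = 100·exp(−πζ/√(1−ζ²)).
πζ/√(1−ζ²) = π·0.329/√(1−0.108) = 1.095, so %OS = 100·e^(−1.095) = 33.5%.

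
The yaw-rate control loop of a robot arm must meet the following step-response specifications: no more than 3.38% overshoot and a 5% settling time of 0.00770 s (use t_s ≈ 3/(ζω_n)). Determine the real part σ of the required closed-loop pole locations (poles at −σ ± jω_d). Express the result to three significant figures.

σ ≈ 390

The settling-time spec alone fixes σ = ζω_n = 3/t_s = 3/0.00770 = 390.
(Overshoot then fixes ζ = 0.733 and hence ω_d = σ·√(1−ζ²)/ζ = 361 rad/s.)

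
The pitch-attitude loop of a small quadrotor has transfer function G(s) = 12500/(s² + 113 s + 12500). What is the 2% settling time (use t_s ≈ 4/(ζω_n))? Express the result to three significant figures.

ω_n = √12500 = 112 rad/s; ζ = 113/(2·112) = 0.505.
t_s ≈ 4/(ζω_n) = 4/(0.505·112) = 0.0708 s.

t_s ≈ 0.0708 s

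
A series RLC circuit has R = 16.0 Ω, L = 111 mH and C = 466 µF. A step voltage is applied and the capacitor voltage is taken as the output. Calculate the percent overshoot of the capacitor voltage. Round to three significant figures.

For a series RLC circuit (capacitor voltage as output), ω_n = 1/√(LC) = 1/√(111 mH · 466 µF) = 139 rad/s.
ζ = (R/2)·√(C/L) = (16.0/2)·√(466 µF/111 mH) = 0.518.
Overshoot: exp(−π·0.518/√(1−0.518²)) = 0.149, i.e. 14.9%.

%OS ≈ 14.9%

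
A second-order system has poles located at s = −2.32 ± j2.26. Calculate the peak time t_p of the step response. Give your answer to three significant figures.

t_p = π/ω_d with ω_d = 2.26 (the imaginary part), so t_p = 1.39 s.

t_p ≈ 1.39 s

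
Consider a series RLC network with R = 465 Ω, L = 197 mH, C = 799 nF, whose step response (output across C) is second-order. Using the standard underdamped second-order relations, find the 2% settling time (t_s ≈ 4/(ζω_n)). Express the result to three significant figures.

For a series RLC circuit (capacitor voltage as output), ω_n = 1/√(LC) = 1/√(197 mH · 799 nF) = 2520 rad/s.
ζ = (R/2)·√(C/L) = (465/2)·√(799 nF/197 mH) = 0.468.
t_s ≈ 4/(ζω_n) = 0.00339 s.

t_s ≈ 0.00339 s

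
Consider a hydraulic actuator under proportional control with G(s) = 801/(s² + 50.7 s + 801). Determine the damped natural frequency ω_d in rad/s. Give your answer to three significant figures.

ω_d ≈ 12.6 rad/s

Matching coefficients with s² + 2ζω_n s + ω_n² gives ω_n² = 801 ⇒ ω_n = 28.3 rad/s, and ζ = 50.7/(2ω_n) = 0.896.
ω_d = 28.3·√(1 − 0.896²) = 12.6 rad/s.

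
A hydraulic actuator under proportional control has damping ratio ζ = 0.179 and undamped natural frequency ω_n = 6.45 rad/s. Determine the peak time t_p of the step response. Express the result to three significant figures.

The damped frequency is ω_d = ω_n√(1−ζ²) = 6.45·√(1−0.0320) = 6.35 rad/s.
Peak time t_p = π/ω_d = π/6.35 = 0.495 s.

t_p ≈ 0.495 s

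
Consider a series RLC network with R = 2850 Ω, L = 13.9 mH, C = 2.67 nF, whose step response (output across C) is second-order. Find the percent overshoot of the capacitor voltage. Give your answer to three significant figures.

For a series RLC circuit (capacitor voltage as output), ω_n = 1/√(LC) = 1/√(13.9 mH · 2.67 nF) = 164000 rad/s.
ζ = (R/2)·√(C/L) = (2850/2)·√(2.67 nF/13.9 mH) = 0.625.
%OS = 100·exp(−πζ/√(1−ζ²)) = 8.11%.

%OS ≈ 8.11%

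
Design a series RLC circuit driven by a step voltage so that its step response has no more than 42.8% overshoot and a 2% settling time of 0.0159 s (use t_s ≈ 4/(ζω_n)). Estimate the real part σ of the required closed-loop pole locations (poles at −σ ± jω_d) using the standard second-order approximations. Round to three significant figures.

σ ≈ 252

The settling-time spec alone fixes σ = ζω_n = 4/t_s = 4/0.0159 = 252.
(Overshoot then fixes ζ = 0.261 and hence ω_d = σ·√(1−ζ²)/ζ = 931 rad/s.)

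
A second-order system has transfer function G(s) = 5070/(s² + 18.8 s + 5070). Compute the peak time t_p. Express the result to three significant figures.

t_p ≈ 0.0445 s

ω_n = √5070 = 71.2 rad/s; ζ = 18.8/(2·71.2) = 0.132.
The damped frequency ω_d = ω_n√(1−ζ²) = 70.6 rad/s. Then t_p = π/ω_d = 0.0445 s.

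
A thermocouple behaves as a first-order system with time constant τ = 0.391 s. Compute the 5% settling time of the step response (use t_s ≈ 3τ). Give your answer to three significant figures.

t_s ≈ 1.17 s

t_s ≈ 3τ = 1.17 s.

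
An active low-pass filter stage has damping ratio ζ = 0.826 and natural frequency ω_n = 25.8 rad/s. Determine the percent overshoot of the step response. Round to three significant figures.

For an underdamped second-order system, %OS = 100·exp(−πζ/√(1−ζ²)).
πζ/√(1−ζ²) = π·0.826/√(1−0.682) = 4.604, so %OS = 100·e^(−4.604) = 1.00%.

%OS ≈ 1.00%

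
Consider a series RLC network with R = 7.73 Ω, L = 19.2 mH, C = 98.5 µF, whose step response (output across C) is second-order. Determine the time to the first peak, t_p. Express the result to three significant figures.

For a series RLC circuit (capacitor voltage as output), ω_n = 1/√(LC) = 1/√(19.2 mH · 98.5 µF) = 727 rad/s.
ζ = (R/2)·√(C/L) = (7.73/2)·√(98.5 µF/19.2 mH) = 0.277.
ω_d = 727·√(1 − 0.277²) = 699 rad/s. t_p = π/ω_d = 0.00450 s.

t_p ≈ 0.00450 s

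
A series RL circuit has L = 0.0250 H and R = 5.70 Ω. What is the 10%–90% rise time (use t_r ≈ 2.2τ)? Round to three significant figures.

τ = L/R = 0.0250/5.70 = 0.00439 s.
t_r ≈ 2.2τ = 0.00965 s.

t_r ≈ 0.00965 s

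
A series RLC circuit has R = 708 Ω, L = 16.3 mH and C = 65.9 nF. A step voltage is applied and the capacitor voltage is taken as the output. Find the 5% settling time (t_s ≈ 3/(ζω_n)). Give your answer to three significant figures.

For a series RLC circuit (capacitor voltage as output), ω_n = 1/√(LC) = 1/√(16.3 mH · 65.9 nF) = 30500 rad/s.
ζ = (R/2)·√(C/L) = (708/2)·√(65.9 nF/16.3 mH) = 0.712.
t_s ≈ 3/(ζω_n) = 0.000138 s.

t_s ≈ 0.000138 s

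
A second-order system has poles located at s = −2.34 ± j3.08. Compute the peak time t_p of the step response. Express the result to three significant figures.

t_p ≈ 1.02 s

t_p = π/ω_d with ω_d = 3.08 (the imaginary part), so t_p = 1.02 s.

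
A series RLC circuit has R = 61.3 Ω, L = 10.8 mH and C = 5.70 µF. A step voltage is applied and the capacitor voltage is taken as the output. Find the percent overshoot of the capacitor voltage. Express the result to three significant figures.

%OS ≈ 4.44%

For a series RLC circuit (capacitor voltage as output), ω_n = 1/√(LC) = 1/√(10.8 mH · 5.70 µF) = 4030 rad/s.
ζ = (R/2)·√(C/L) = (61.3/2)·√(5.70 µF/10.8 mH) = 0.704.
%OS = 100·exp(−πζ/√(1−ζ²)) = 4.44%.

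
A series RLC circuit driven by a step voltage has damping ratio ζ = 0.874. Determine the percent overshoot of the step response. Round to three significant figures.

%OS ≈ 0.352%

For an underdamped second-order system, %OS = 100·exp(−πζ/√(1−ζ²)).
πζ/√(1−ζ²) = π·0.874/√(1−0.764) = 5.651, so %OS = 100·e^(−5.651) = 0.352%.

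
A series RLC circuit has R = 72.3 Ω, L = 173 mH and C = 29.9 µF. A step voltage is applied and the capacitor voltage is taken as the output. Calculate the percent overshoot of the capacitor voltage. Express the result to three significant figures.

%OS ≈ 18.3%

For a series RLC circuit (capacitor voltage as output), ω_n = 1/√(LC) = 1/√(173 mH · 29.9 µF) = 440 rad/s.
ζ = (R/2)·√(C/L) = (72.3/2)·√(29.9 µF/173 mH) = 0.475.
Overshoot: exp(−π·0.475/√(1−0.475²)) = 0.183, i.e. 18.3%.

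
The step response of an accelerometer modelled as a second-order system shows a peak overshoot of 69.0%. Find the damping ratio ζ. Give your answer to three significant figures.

From %OS = 100·exp(−πζ/√(1−ζ²)), invert to get ζ = −ln(OS)/√(π² + ln²(OS)) with OS = 0.690.
−ln 0.690 = 0.3711, so ζ = 0.3711/√(π² + 0.1377) = 0.117.

ζ ≈ 0.117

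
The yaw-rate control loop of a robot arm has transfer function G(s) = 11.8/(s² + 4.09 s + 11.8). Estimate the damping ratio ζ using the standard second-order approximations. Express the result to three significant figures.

Comparing the denominator to s² + 2ζω_n s + ω_n²: ω_n = √11.8 = 3.44 rad/s, and 2ζω_n = 4.09 so ζ = 4.09/(2·3.44) = 0.595.

ζ ≈ 0.595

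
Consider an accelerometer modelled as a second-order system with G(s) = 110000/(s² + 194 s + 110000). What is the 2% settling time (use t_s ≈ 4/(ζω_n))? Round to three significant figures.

ω_n = √110000 = 332 rad/s; ζ = 194/(2·332) = 0.292.
t_s ≈ 4/(ζω_n) = 4/(0.292·332) = 0.0412 s.

t_s ≈ 0.0412 s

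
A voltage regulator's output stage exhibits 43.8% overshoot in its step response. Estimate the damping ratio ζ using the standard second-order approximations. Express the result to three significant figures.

ζ ≈ 0.254

From %OS = 100·exp(−πζ/√(1−ζ²)), invert to get ζ = −ln(OS)/√(π² + ln²(OS)) with OS = 0.438.
−ln 0.438 = 0.8255, so ζ = 0.8255/√(π² + 0.6815) = 0.254.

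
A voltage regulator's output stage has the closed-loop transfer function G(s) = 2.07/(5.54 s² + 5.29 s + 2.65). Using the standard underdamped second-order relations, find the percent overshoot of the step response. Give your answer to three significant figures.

Dividing through by 5.54: denominator becomes s² + 0.9549 s + 0.4783.
So ω_n = √0.4783 = 0.692 rad/s and ζ = 0.9549/(2·0.692) = 0.690.
Overshoot: exp(−π·0.690/√(1−0.690²)) = 0.0499, i.e. 4.99%.

%OS ≈ 4.99%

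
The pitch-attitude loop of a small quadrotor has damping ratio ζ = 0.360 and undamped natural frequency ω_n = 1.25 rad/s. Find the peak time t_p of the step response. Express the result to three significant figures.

t_p ≈ 2.69 s

The damped frequency is ω_d = ω_n√(1−ζ²) = 1.25·√(1−0.130) = 1.17 rad/s.
Peak time t_p = π/ω_d = π/1.17 = 2.69 s.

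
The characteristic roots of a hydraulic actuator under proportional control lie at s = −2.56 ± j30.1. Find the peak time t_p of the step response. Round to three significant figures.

t_p = π/ω_d with ω_d = 30.1 (the imaginary part), so t_p = 0.104 s.

t_p ≈ 0.104 s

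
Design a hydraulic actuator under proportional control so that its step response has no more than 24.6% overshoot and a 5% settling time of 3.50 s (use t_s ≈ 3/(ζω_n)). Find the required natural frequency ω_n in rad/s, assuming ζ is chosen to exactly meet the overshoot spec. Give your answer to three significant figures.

ζ = −ln(OS)/√(π² + (ln OS)²). With OS = 0.246, ln OS = −1.402 and ζ = 1.402/3.440 = 0.408.
Then ω_n = 3/(ζ t_s) = 3/(0.408 × 3.50) = 2.10 rad/s.

ω_n ≈ 2.10 rad/s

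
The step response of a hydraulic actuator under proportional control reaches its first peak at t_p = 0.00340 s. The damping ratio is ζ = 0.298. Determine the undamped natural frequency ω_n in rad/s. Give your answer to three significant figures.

Peak time t_p = π/ω_d, so ω_d = π/t_p = π/0.00340 = 924 rad/s.
ω_n = ω_d/√(1−ζ²) = 924/√0.911 = 968 rad/s.

ω_n ≈ 968 rad/s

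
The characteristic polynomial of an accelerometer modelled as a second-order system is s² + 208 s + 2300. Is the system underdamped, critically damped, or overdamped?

overdamped

a² − 4b = 34000 > 0 (two distinct real roots); the system is overdamped.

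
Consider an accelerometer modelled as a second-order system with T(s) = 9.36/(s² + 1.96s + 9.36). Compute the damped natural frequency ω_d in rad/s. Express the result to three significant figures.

Comparing the denominator to s² + 2ζω_n s + ω_n²: ω_n = √9.36 = 3.06 rad/s, and 2ζω_n = 1.96 so ζ = 1.96/(2·3.06) = 0.320.
The damped frequency ω_d = ω_n√(1−ζ²) = 2.90 rad/s.

ω_d ≈ 2.90 rad/s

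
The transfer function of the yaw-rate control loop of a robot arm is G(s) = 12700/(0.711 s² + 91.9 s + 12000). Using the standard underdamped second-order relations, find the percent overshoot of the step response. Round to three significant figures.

%OS ≈ 16.5%

Dividing through by 0.711: denominator becomes s² + 129.3 s + 16880.
So ω_n = √16880 = 130 rad/s and ζ = 129.3/(2·130) = 0.497.
%OS = 100 e^{−πζ/√(1−ζ²)} with ζ = 0.497 gives 16.5%.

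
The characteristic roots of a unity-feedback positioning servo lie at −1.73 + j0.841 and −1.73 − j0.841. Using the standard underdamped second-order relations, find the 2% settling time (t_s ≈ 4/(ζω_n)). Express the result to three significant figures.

For poles at −σ ± jω_d, ζω_n = σ = 1.73, so t_s ≈ 4/σ = 2.31 s.

t_s ≈ 2.31 s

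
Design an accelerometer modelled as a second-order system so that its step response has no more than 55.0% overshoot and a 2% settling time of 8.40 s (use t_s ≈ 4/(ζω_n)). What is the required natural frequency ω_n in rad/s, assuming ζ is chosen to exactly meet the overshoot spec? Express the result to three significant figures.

Inverting the overshoot relation: ζ = |ln 0.550|/√(π² + ln²0.550) = 0.187.
Then ω_n = 4/(ζ t_s) = 4/(0.187 × 8.40) = 2.55 rad/s.

ω_n ≈ 2.55 rad/s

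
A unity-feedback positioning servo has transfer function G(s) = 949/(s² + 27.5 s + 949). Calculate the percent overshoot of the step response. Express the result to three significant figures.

%OS ≈ 20.9%

ω_n = √949 = 30.8 rad/s; ζ = 27.5/(2·30.8) = 0.446.
%OS = 100 e^{−πζ/√(1−ζ²)} with ζ = 0.446 gives 20.9%.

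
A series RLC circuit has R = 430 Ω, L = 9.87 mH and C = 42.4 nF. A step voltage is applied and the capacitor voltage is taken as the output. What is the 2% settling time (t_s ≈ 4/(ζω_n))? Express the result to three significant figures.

t_s ≈ 0.000184 s

For a series RLC circuit (capacitor voltage as output), ω_n = 1/√(LC) = 1/√(9.87 mH · 42.4 nF) = 48900 rad/s.
ζ = (R/2)·√(C/L) = (430/2)·√(42.4 nF/9.87 mH) = 0.446.
t_s ≈ 4/(ζω_n) = 0.000184 s.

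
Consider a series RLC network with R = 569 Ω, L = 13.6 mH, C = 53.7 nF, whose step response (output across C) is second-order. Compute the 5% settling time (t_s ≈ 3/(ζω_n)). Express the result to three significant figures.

For a series RLC circuit (capacitor voltage as output), ω_n = 1/√(LC) = 1/√(13.6 mH · 53.7 nF) = 37000 rad/s.
ζ = (R/2)·√(C/L) = (569/2)·√(53.7 nF/13.6 mH) = 0.565.
t_s ≈ 3/(ζω_n) = 0.000143 s.

t_s ≈ 0.000143 s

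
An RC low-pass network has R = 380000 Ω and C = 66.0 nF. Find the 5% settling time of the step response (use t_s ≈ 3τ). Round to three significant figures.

τ = RC = 380000 × 66.0 nF = 0.0251 s.
t_s ≈ 3τ = 0.0752 s.

t_s ≈ 0.0752 s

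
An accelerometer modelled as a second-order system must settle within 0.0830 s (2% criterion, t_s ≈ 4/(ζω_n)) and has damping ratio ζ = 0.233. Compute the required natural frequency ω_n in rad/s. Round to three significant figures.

ω_n ≈ 207 rad/s

Rearranging t_s ≈ 4/(ζω_n) gives ω_n = 4/(ζ·t_s) = 4/(0.233 × 0.0830) = 207 rad/s.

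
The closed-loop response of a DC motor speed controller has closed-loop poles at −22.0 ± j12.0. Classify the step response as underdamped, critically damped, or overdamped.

underdamped

Since the poles form a complex-conjugate pair with nonzero imaginary part, the response is underdamped.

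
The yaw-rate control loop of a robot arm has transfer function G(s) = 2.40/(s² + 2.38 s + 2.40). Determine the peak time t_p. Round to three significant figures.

t_p ≈ 3.17 s

Matching coefficients with s² + 2ζω_n s + ω_n² gives ω_n² = 2.40 ⇒ ω_n = 1.55 rad/s, and ζ = 2.38/(2ω_n) = 0.768.
The damped frequency ω_d = ω_n√(1−ζ²) = 0.992 rad/s. Then t_p = π/ω_d = 3.17 s.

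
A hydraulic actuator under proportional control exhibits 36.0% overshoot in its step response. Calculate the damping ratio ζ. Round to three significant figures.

Inverting the overshoot relation: ζ = |ln 0.360|/√(π² + ln²0.360) = 0.309.

ζ ≈ 0.309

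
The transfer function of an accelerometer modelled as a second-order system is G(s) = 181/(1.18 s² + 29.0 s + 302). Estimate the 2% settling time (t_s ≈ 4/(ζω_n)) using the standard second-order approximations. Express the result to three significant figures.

t_s ≈ 0.326 s

Dividing through by 1.18: denominator becomes s² + 24.58 s + 255.9.
So ω_n = √255.9 = 16.0 rad/s and ζ = 24.58/(2·16.0) = 0.768.
t_s ≈ 4/(ζω_n) = 0.326 s.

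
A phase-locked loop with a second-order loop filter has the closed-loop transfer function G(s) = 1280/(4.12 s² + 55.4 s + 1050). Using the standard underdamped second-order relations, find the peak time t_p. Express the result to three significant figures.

Dividing through by 4.12: denominator becomes s² + 13.45 s + 254.9.
So ω_n = √254.9 = 16.0 rad/s and ζ = 13.45/(2·16.0) = 0.421.
ω_d = 16.0·√(1 − 0.421²) = 14.5 rad/s. t_p = π/ω_d = 0.217 s.

t_p ≈ 0.217 s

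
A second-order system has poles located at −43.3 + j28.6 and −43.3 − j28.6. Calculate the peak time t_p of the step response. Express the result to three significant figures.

t_p ≈ 0.110 s

t_p = π/ω_d with ω_d = 28.6 (the imaginary part), so t_p = 0.110 s.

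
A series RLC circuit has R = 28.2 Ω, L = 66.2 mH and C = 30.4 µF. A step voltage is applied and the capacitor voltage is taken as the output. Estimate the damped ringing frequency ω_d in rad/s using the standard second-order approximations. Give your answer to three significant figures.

For a series RLC circuit (capacitor voltage as output), ω_n = 1/√(LC) = 1/√(66.2 mH · 30.4 µF) = 705 rad/s.
ζ = (R/2)·√(C/L) = (28.2/2)·√(30.4 µF/66.2 mH) = 0.302.
ω_d = ω_n√(1−ζ²) = 672 rad/s.

ω_d ≈ 672 rad/s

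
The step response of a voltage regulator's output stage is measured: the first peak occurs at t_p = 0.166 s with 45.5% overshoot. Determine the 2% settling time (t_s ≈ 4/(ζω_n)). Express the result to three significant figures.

t_s ≈ 0.843 s

The overshoot fixes ζ = −ln(OS)/√(π²+ln²(OS)) = 0.243.
t_p = π/ω_d ⇒ ω_d = 18.9 rad/s; then ω_n = ω_d/√(1−ζ²) = 19.5 rad/s.
t_s ≈ 4/(ζω_n) = 4/(0.243·19.5) = 0.843 s.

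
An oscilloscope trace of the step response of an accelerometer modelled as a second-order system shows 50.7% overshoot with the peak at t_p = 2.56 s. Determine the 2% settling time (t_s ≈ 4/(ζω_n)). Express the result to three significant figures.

ζ from %OS: ζ = |ln 0.507|/√(π²+ln²0.507) = 0.211.
From t_p = π/ω_d, ω_d = π/2.56 = 1.23 rad/s, so ω_n = ω_d/√(1−ζ²) = 1.26 rad/s.
t_s ≈ 4/(ζω_n) = 4/(0.211·1.26) = 15.1 s.

t_s ≈ 15.1 s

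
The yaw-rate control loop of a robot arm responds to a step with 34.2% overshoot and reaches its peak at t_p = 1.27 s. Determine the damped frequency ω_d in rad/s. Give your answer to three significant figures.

t_p = π/ω_d, so ω_d = π/1.27 = 2.47 rad/s.

ω_d ≈ 2.47 rad/s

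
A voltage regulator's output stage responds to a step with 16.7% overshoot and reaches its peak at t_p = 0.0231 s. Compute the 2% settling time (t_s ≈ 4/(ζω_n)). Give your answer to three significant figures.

t_s ≈ 0.0516 s

ζ from %OS: ζ = |ln 0.167|/√(π²+ln²0.167) = 0.495.
t_p = π/ω_d ⇒ ω_d = 136 rad/s; then ω_n = ω_d/√(1−ζ²) = 157 rad/s.
t_s ≈ 4/(ζω_n) = 4/(0.495·157) = 0.0516 s.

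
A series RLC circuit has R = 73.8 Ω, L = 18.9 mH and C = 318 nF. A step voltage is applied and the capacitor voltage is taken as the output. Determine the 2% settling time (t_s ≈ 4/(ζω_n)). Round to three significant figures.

t_s ≈ 0.00205 s

For a series RLC circuit (capacitor voltage as output), ω_n = 1/√(LC) = 1/√(18.9 mH · 318 nF) = 12900 rad/s.
ζ = (R/2)·√(C/L) = (73.8/2)·√(318 nF/18.9 mH) = 0.151.
t_s ≈ 4/(ζω_n) = 0.00205 s.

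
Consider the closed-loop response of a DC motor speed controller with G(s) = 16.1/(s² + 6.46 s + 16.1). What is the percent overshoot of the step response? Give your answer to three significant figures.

Comparing the denominator to s² + 2ζω_n s + ω_n²: ω_n = √16.1 = 4.01 rad/s, and 2ζω_n = 6.46 so ζ = 6.46/(2·4.01) = 0.805.
%OS = 100·exp(−πζ/√(1−ζ²)) = 1.41%.

%OS ≈ 1.41%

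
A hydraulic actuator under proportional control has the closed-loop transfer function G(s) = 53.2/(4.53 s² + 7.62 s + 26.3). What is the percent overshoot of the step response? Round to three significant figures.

Dividing through by 4.53: denominator becomes s² + 1.682 s + 5.806.
So ω_n = √5.806 = 2.41 rad/s and ζ = 1.682/(2·2.41) = 0.349.
Overshoot: exp(−π·0.349/√(1−0.349²)) = 0.310, i.e. 31.0%.

%OS ≈ 31.0%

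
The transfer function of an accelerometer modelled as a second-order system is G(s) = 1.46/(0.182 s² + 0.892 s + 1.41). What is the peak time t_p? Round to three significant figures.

Dividing through by 0.182: denominator becomes s² + 4.901 s + 7.747.
So ω_n = √7.747 = 2.78 rad/s and ζ = 4.901/(2·2.78) = 0.880.
The damped frequency ω_d = ω_n√(1−ζ²) = 1.32 rad/s. t_p = π/ω_d = 2.38 s.

t_p ≈ 2.38 s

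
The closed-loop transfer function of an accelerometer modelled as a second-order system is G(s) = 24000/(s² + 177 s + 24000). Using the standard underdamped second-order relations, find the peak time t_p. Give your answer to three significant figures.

Comparing the denominator to s² + 2ζω_n s + ω_n²: ω_n = √24000 = 155 rad/s, and 2ζω_n = 177 so ζ = 177/(2·155) = 0.571.
The damped frequency ω_d = ω_n√(1−ζ²) = 127 rad/s. Then t_p = π/ω_d = 0.0247 s.

t_p ≈ 0.0247 s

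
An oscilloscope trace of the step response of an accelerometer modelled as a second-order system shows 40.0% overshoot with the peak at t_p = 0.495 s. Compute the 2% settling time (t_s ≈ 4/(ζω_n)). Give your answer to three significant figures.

ζ from %OS: ζ = |ln 0.400|/√(π²+ln²0.400) = 0.280.
From t_p = π/ω_d, ω_d = π/0.495 = 6.35 rad/s, so ω_n = ω_d/√(1−ζ²) = 6.61 rad/s.
t_s ≈ 4/(ζω_n) = 4/(0.280·6.61) = 2.16 s.

t_s ≈ 2.16 s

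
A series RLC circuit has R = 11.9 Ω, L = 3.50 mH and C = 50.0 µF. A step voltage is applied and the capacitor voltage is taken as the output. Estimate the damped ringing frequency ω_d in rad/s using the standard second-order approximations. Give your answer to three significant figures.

ω_d ≈ 1680 rad/s

For a series RLC circuit (capacitor voltage as output), ω_n = 1/√(LC) = 1/√(3.50 mH · 50.0 µF) = 2390 rad/s.
ζ = (R/2)·√(C/L) = (11.9/2)·√(50.0 µF/3.50 mH) = 0.711.
ω_d = 2390·√(1 − 0.711²) = 1680 rad/s.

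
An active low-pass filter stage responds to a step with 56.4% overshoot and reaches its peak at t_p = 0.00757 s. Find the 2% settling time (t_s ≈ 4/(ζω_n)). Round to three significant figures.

ζ from %OS: ζ = |ln 0.564|/√(π²+ln²0.564) = 0.179.
t_p = π/ω_d ⇒ ω_d = 415 rad/s; then ω_n = ω_d/√(1−ζ²) = 422 rad/s.
t_s ≈ 4/(ζω_n) = 4/(0.179·422) = 0.0529 s.

t_s ≈ 0.0529 s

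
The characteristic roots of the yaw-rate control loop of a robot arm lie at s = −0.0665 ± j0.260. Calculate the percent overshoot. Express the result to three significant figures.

The poles are at −σ ± jω_d with σ = 0.0665 and ω_d = 0.260, so ω_n = √(σ²+ω_d²) = 0.268 rad/s and ζ = σ/ω_n = 0.248.
%OS = 100 e^{−πζ/√(1−ζ²)} with ζ = 0.248 gives 44.8%.

%OS ≈ 44.8%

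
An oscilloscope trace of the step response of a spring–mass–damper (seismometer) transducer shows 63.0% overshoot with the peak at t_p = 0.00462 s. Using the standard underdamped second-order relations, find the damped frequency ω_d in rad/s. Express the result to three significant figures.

t_p = π/ω_d, so ω_d = π/0.00462 = 680 rad/s.

ω_d ≈ 680 rad/s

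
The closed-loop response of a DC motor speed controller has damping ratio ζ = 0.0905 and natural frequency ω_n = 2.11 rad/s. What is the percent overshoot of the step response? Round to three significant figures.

For an underdamped second-order system, %OS = 100·exp(−πζ/√(1−ζ²)).
πζ/√(1−ζ²) = π·0.0905/√(1−0.00819) = 0.2855, so %OS = 100·e^(−0.2855) = 75.2%.

%OS ≈ 75.2%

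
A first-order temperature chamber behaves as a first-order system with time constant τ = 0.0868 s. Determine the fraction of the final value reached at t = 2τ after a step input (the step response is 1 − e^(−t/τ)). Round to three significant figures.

y/y_∞ ≈ 0.865

y(t)/y_∞ = 1 − e^(−t/τ) = 1 − e^(−2) = 1 − e^(−2.00) = 0.865.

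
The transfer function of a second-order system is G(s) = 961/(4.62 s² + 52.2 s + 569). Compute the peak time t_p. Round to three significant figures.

Dividing through by 4.62: denominator becomes s² + 11.30 s + 123.2.
So ω_n = √123.2 = 11.1 rad/s and ζ = 11.30/(2·11.1) = 0.509.
ω_d = 11.1·√(1 − 0.509²) = 9.55 rad/s. t_p = π/ω_d = 0.329 s.

t_p ≈ 0.329 s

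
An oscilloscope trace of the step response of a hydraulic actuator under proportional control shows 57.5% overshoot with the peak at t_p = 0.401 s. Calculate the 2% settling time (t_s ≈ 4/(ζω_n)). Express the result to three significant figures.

From the overshoot, ζ = −ln(OS)/√(π²+ln²(OS)) = 0.173.
t_p = π/ω_d ⇒ ω_d = 7.83 rad/s; then ω_n = ω_d/√(1−ζ²) = 7.96 rad/s.
t_s ≈ 4/(ζω_n) = 4/(0.173·7.96) = 2.90 s.

t_s ≈ 2.90 s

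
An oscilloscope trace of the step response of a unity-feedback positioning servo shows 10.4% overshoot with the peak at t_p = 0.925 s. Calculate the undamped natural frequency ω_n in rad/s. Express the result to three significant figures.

ω_n ≈ 4.19 rad/s

ζ from %OS: ζ = |ln 0.104|/√(π²+ln²0.104) = 0.585.
From t_p = π/ω_d, ω_d = π/0.925 = 3.40 rad/s, so ω_n = ω_d/√(1−ζ²) = 4.19 rad/s.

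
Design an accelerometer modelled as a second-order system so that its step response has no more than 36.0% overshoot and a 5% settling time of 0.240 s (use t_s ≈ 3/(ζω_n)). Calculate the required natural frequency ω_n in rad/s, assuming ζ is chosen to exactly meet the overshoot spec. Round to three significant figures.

ω_n ≈ 40.4 rad/s

ζ = −ln(OS)/√(π² + (ln OS)²). With OS = 0.360, ln OS = −1.022 and ζ = 1.022/3.304 = 0.309.
Then ω_n = 3/(ζ t_s) = 3/(0.309 × 0.240) = 40.4 rad/s.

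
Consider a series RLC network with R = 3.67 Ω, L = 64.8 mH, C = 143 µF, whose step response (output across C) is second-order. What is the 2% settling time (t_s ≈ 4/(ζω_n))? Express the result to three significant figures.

t_s ≈ 0.141 s

For a series RLC circuit (capacitor voltage as output), ω_n = 1/√(LC) = 1/√(64.8 mH · 143 µF) = 329 rad/s.
ζ = (R/2)·√(C/L) = (3.67/2)·√(143 µF/64.8 mH) = 0.0862.
t_s ≈ 4/(ζω_n) = 0.141 s.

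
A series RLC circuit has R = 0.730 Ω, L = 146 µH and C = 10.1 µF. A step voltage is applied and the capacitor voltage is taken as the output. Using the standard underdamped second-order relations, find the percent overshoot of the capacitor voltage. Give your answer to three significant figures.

%OS ≈ 73.9%

For a series RLC circuit (capacitor voltage as output), ω_n = 1/√(LC) = 1/√(146 µH · 10.1 µF) = 26000 rad/s.
ζ = (R/2)·√(C/L) = (0.730/2)·√(10.1 µF/146 µH) = 0.0960.
%OS = 100·exp(−πζ/√(1−ζ²)) = 73.9%.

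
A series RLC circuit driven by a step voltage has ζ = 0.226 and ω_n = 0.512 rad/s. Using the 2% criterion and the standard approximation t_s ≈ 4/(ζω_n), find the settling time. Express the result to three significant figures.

t_s ≈ 4/(ζω_n) = 4/(0.226 × 0.512) = 34.6 s.

t_s ≈ 34.6 s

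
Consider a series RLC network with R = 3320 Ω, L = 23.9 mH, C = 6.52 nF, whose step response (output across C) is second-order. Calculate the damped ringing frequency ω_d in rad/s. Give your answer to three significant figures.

For a series RLC circuit (capacitor voltage as output), ω_n = 1/√(LC) = 1/√(23.9 mH · 6.52 nF) = 80100 rad/s.
ζ = (R/2)·√(C/L) = (3320/2)·√(6.52 nF/23.9 mH) = 0.867.
The damped frequency ω_d = ω_n√(1−ζ²) = 39900 rad/s.

ω_d ≈ 39900 rad/s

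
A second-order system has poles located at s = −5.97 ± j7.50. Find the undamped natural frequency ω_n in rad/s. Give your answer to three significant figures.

The poles are at −σ ± jω_d with σ = 5.97 and ω_d = 7.50, so ω_n = √(σ²+ω_d²) = 9.59 rad/s and ζ = σ/ω_n = 0.623.

ω_n ≈ 9.59 rad/s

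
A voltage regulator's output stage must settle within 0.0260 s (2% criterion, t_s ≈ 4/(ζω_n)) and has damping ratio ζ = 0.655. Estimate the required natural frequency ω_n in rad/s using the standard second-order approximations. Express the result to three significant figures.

Rearranging t_s ≈ 4/(ζω_n) gives ω_n = 4/(ζ·t_s) = 4/(0.655 × 0.0260) = 235 rad/s.

ω_n ≈ 235 rad/s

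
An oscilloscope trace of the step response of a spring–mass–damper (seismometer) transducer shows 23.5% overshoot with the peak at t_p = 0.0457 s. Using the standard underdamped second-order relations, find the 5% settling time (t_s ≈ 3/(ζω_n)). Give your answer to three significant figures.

t_s ≈ 0.0947 s

The overshoot fixes ζ = −ln(OS)/√(π²+ln²(OS)) = 0.419.
t_p = π/ω_d ⇒ ω_d = 68.7 rad/s; then ω_n = ω_d/√(1−ζ²) = 75.7 rad/s.
t_s ≈ 3/(ζω_n) = 3/(0.419·75.7) = 0.0947 s.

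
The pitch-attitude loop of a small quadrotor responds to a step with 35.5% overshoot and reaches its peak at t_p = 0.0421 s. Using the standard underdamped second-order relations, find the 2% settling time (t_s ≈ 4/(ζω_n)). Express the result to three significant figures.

ζ from %OS: ζ = |ln 0.355|/√(π²+ln²0.355) = 0.313.
From t_p = π/ω_d, ω_d = π/0.0421 = 74.6 rad/s, so ω_n = ω_d/√(1−ζ²) = 78.6 rad/s.
t_s ≈ 4/(ζω_n) = 4/(0.313·78.6) = 0.163 s.

t_s ≈ 0.163 s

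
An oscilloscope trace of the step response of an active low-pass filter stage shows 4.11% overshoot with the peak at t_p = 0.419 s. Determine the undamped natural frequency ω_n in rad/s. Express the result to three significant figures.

ω_n ≈ 10.7 rad/s

From the overshoot, ζ = −ln(OS)/√(π²+ln²(OS)) = 0.713.
From t_p = π/ω_d, ω_d = π/0.419 = 7.50 rad/s, so ω_n = ω_d/√(1−ζ²) = 10.7 rad/s.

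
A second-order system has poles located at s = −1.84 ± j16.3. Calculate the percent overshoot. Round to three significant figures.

The poles are at −σ ± jω_d with σ = 1.84 and ω_d = 16.3, so ω_n = √(σ²+ω_d²) = 16.4 rad/s and ζ = σ/ω_n = 0.112.
%OS = 100·exp(−πζ/√(1−ζ²)) = 70.1%.

%OS ≈ 70.1%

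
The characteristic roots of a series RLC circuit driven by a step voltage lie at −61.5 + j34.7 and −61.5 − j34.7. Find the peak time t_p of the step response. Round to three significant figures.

t_p = π/ω_d with ω_d = 34.7 (the imaginary part), so t_p = 0.0905 s.

t_p ≈ 0.0905 s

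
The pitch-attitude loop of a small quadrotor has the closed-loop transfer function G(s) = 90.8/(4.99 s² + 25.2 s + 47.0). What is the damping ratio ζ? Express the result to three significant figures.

Dividing through by 4.99: denominator becomes s² + 5.050 s + 9.419.
So ω_n = √9.419 = 3.07 rad/s and ζ = 5.050/(2·3.07) = 0.823.

ζ ≈ 0.823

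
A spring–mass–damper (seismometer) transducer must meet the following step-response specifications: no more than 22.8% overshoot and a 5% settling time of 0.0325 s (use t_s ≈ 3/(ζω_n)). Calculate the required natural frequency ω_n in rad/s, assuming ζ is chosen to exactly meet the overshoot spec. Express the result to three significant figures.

ω_n ≈ 217 rad/s

Inverting the overshoot relation: ζ = |ln 0.228|/√(π² + ln²0.228) = 0.426.
Then ω_n = 3/(ζ t_s) = 3/(0.426 × 0.0325) = 217 rad/s.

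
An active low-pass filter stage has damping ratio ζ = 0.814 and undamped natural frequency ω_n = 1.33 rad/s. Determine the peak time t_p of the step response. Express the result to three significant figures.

The damped frequency is ω_d = ω_n√(1−ζ²) = 1.33·√(1−0.663) = 0.773 rad/s.
Peak time t_p = π/ω_d = π/0.773 = 4.07 s.

t_p ≈ 4.07 s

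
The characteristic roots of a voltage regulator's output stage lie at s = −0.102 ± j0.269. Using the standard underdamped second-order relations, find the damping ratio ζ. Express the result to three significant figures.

|pole| = ω_n = √(0.102² + 0.269²) = 0.288 rad/s; ζ = cos θ = σ/ω_n = 0.355.

ζ ≈ 0.355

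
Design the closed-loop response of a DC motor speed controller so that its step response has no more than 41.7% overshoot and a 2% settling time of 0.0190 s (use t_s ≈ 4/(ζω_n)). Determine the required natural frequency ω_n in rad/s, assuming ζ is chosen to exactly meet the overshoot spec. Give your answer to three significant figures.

ω_n ≈ 785 rad/s

From %OS = 100·exp(−πζ/√(1−ζ²)), invert to get ζ = −ln(OS)/√(π² + ln²(OS)) with OS = 0.417.
−ln 0.417 = 0.8747, so ζ = 0.8747/√(π² + 0.7650) = 0.268.
From t_s ≈ 4/(ζω_n): ω_n = 4/(ζ·t_s) = 4/(0.268·0.0190) = 785 rad/s.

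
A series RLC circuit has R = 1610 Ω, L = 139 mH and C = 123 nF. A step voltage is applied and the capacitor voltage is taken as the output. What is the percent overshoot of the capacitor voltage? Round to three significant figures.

For a series RLC circuit (capacitor voltage as output), ω_n = 1/√(LC) = 1/√(139 mH · 123 nF) = 7650 rad/s.
ζ = (R/2)·√(C/L) = (1610/2)·√(123 nF/139 mH) = 0.757.
Overshoot: exp(−π·0.757/√(1−0.757²)) = 0.0262, i.e. 2.62%.

%OS ≈ 2.62%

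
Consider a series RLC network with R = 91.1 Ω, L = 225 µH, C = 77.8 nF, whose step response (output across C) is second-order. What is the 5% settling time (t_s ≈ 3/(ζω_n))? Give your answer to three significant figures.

t_s ≈ 0.0000148 s

For a series RLC circuit (capacitor voltage as output), ω_n = 1/√(LC) = 1/√(225 µH · 77.8 nF) = 239000 rad/s.
ζ = (R/2)·√(C/L) = (91.1/2)·√(77.8 nF/225 µH) = 0.847.
t_s ≈ 3/(ζω_n) = 0.0000148 s.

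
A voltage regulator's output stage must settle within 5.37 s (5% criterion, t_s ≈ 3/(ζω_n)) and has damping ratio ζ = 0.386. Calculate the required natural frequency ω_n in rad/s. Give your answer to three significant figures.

ω_n ≈ 1.45 rad/s

Rearranging t_s ≈ 3/(ζω_n) gives ω_n = 3/(ζ·t_s) = 3/(0.386 × 5.37) = 1.45 rad/s.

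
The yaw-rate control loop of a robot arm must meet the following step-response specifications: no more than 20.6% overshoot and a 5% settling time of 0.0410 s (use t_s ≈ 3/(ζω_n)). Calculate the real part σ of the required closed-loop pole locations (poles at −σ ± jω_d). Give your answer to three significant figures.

The settling-time spec alone fixes σ = ζω_n = 3/t_s = 3/0.0410 = 73.2.
(Overshoot then fixes ζ = 0.449 and hence ω_d = σ·√(1−ζ²)/ζ = 146 rad/s.)

σ ≈ 73.2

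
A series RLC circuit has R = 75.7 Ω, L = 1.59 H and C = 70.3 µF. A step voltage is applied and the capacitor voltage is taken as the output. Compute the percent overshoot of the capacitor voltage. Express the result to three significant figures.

%OS ≈ 44.2%

For a series RLC circuit (capacitor voltage as output), ω_n = 1/√(LC) = 1/√(1.59 H · 70.3 µF) = 94.6 rad/s.
ζ = (R/2)·√(C/L) = (75.7/2)·√(70.3 µF/1.59 H) = 0.252.
Overshoot: exp(−π·0.252/√(1−0.252²)) = 0.442, i.e. 44.2%.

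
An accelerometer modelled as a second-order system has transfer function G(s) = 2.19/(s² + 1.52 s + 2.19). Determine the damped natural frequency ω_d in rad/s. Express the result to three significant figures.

Matching coefficients with s² + 2ζω_n s + ω_n² gives ω_n² = 2.19 ⇒ ω_n = 1.48 rad/s, and ζ = 1.52/(2ω_n) = 0.514.
ω_d = 1.48·√(1 − 0.514²) = 1.27 rad/s.

ω_d ≈ 1.27 rad/s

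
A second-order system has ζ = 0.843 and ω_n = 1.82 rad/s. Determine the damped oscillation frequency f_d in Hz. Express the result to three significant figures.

ω_d = ω_n√(1−ζ²) = 1.82·√0.289 = 0.979 rad/s.
f_d = ω_d/(2π) = 0.156 Hz.

f_d ≈ 0.156 Hz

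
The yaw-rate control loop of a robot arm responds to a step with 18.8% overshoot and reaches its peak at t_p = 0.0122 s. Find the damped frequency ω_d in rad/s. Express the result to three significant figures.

t_p = π/ω_d, so ω_d = π/0.0122 = 258 rad/s.

ω_d ≈ 258 rad/s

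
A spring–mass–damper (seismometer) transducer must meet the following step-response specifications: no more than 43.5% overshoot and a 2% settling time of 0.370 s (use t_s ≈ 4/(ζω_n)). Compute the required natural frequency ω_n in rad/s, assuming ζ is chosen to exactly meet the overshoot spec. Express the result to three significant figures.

From %OS = 100·exp(−πζ/√(1−ζ²)), invert to get ζ = −ln(OS)/√(π² + ln²(OS)) with OS = 0.435.
−ln 0.435 = 0.8324, so ζ = 0.8324/√(π² + 0.6929) = 0.256.
From t_s ≈ 4/(ζω_n): ω_n = 4/(ζ·t_s) = 4/(0.256·0.370) = 42.2 rad/s.

ω_n ≈ 42.2 rad/s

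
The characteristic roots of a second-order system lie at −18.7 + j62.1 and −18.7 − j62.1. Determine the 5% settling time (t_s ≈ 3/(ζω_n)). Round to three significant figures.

For poles at −σ ± jω_d, ζω_n = σ = 18.7, so t_s ≈ 3/σ = 0.160 s.

t_s ≈ 0.160 s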